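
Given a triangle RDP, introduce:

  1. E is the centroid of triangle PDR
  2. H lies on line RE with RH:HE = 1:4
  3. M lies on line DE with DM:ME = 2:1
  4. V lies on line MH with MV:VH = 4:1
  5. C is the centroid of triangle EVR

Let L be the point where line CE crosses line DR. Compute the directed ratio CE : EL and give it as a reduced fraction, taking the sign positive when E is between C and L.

CE:EL = -128/225

Choose coordinates R = (0, 0), D = (1, 0), P = (0, 1).
1. E is the centroid of triangle PDR ⇒ E = (1/3, 1/3)
2. H lies on line RE with RH:HE = 1:4 ⇒ H = (1/15, 1/15)
3. M lies on line DE with DM:ME = 2:1 ⇒ M = (5/9, 2/9)
4. V lies on line MH with MV:VH = 4:1 ⇒ V = (37/225, 22/225)
5. C is the centroid of triangle EVR ⇒ C = (112/675, 97/675)
line CE meets DR at L = (5/128, 0)
E = C + t·(L−C) with t = -128/97, so CE:EL = -128/97:225/97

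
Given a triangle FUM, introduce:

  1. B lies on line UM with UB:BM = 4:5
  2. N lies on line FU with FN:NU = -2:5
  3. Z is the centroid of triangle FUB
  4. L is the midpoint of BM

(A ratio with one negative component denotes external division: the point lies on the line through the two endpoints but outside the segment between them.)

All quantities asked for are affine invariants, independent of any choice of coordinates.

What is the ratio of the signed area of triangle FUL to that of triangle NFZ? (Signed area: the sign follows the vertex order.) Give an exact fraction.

[FUL]:[NFZ] = 117/16

Assign F = (0, 0), U = (1, 0), M = (0, 1) — the answer is frame-independent, so this choice is without loss of generality.
1. B lies on line UM with UB:BM = 4:5 ⇒ B = (5/9, 4/9)
2. N lies on line FU with FN:NU = -2:5 ⇒ N = (-2/3, 0)
3. Z is the centroid of triangle FUB ⇒ Z = (14/27, 4/27)
4. L is the midpoint of BM ⇒ L = (5/18, 13/18)
2·[FUL] = 13/18, 2·[NFZ] = 8/81
[FUL]:[NFZ] = 13/18:8/81 = 117/16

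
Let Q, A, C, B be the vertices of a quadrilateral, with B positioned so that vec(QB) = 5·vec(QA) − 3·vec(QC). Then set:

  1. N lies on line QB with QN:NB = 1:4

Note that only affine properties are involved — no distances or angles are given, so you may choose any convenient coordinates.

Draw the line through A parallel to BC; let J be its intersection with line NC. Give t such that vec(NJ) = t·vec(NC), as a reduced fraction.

Set Q = (0, 0), A = (1, 0), C = (0, 1), B = (5, -3); any affine frame gives the same invariant.
1. N lies on line QB with QN:NB = 1:4 ⇒ N = (1, -3/5)
through A parallel to BC: direction (-5, 4); meets NC at J = (1/4, 3/5)
J = N + t·(C−N) with t = 3/4

t = 3/4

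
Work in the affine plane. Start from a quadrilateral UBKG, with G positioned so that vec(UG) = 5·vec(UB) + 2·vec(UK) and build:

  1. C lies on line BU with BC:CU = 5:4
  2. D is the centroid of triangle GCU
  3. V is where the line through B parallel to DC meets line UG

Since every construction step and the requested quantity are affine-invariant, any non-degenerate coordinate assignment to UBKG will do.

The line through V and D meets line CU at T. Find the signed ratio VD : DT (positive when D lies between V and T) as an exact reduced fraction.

VD:DT = 19/8

Set U = (0, 0), B = (1, 0), K = (0, 1), G = (5, 2); any affine frame gives the same invariant.
1. C lies on line BU with BC:CU = 5:4 ⇒ C = (4/9, 0)
2. D is the centroid of triangle GCU ⇒ D = (49/27, 2/3)
3. V is where the line through B parallel to DC meets line UG ⇒ V = (45/8, 9/4)
line VD meets CU at T = (4/19, 0)
D = V + t·(T−V) with t = 19/27, so VD:DT = 19/27:8/27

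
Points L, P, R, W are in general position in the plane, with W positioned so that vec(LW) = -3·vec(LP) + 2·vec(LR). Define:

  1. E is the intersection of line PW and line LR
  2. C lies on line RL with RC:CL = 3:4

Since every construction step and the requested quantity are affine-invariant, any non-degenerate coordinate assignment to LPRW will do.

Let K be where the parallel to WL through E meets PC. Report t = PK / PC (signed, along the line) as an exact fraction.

t = 7/4

Work in coordinates with L = (0, 0), P = (1, 0), R = (0, 1), W = (-3, 2).
1. E is the intersection of line PW and line LR ⇒ E = (0, 1/2)
2. C lies on line RL with RC:CL = 3:4 ⇒ C = (0, 4/7)
through E parallel to WL: direction (3, -2); meets PC at K = (-3/4, 1)
K = P + t·(C−P) with t = 7/4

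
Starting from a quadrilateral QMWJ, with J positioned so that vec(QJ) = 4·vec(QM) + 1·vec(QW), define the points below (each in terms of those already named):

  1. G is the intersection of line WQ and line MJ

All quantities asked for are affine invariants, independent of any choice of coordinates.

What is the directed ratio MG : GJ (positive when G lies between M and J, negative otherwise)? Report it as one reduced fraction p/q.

MG:GJ = -1/4

Choose coordinates Q = (0, 0), M = (1, 0), W = (0, 1), J = (4, 1).
1. G is the intersection of line WQ and line MJ ⇒ G = (0, -1/3)
G = M + t·(J−M) with t = -1/3, so MG:GJ = t:(1−t) = -1/3:4/3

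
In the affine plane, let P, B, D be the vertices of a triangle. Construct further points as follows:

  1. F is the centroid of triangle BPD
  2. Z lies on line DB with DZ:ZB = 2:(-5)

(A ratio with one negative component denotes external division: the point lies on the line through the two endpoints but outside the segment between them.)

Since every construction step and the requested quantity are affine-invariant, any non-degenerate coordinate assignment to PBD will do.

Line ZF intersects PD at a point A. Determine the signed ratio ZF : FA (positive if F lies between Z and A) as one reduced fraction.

ZF:FA = -3

Work in coordinates with P = (0, 0), B = (1, 0), D = (0, 1).
1. F is the centroid of triangle BPD ⇒ F = (1/3, 1/3)
2. Z lies on line DB with DZ:ZB = 2:(-5) ⇒ Z = (-2/3, 5/3)
line ZF meets PD at A = (0, 7/9)
F = Z + t·(A−Z) with t = 3/2, so ZF:FA = 3/2:-1/2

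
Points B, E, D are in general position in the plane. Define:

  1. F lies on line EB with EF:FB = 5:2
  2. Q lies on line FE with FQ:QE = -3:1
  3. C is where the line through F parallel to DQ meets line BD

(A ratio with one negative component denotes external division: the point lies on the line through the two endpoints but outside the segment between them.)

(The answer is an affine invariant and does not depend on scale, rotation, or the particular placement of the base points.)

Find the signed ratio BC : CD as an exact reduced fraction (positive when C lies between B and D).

BC:CD = 4/15

Assign B = (0, 0), E = (1, 0), D = (0, 1) — the answer is frame-independent, so this choice is without loss of generality.
1. F lies on line EB with EF:FB = 5:2 ⇒ F = (2/7, 0)
2. Q lies on line FE with FQ:QE = -3:1 ⇒ Q = (19/14, 0)
3. C is where the line through F parallel to DQ meets line BD ⇒ C = (0, 4/19)
C = B + t·(D−B) with t = 4/19, so BC:CD = t:(1−t) = 4/19:15/19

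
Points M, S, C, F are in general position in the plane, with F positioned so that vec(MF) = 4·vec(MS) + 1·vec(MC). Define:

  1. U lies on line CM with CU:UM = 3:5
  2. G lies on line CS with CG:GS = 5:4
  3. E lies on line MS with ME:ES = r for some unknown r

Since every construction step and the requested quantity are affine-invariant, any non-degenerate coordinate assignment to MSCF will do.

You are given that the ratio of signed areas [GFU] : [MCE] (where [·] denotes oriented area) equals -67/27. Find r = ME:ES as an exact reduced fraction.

Work in coordinates with M = (0, 0), S = (1, 0), C = (0, 1), F = (4, 1).
1. U lies on line CM with CU:UM = 3:5 ⇒ U = (0, 5/8)
2. G lies on line CS with CG:GS = 5:4 ⇒ G = (5/9, 4/9)
3. With ME:ES = r, write λ = r/(r+1) so E = M + λ·(S−M); E is affine-linear in λ
Every point depending on E is an affine combination of E and λ-independent points, so each such coordinate is linear in λ; the λ² term in each signed area is a multiple of (S−M)×(S−M) = 0, so 2·[GFU] and 2·[MCE] are each linear in λ. Evaluating at λ=0 and λ=1:
  2·[GFU] = 67/72,   2·[MCE] = −λ
So [GFU]:[MCE] = (67/72) / (−λ). Setting this equal to -67/27:
  67/72 = -67/27·(−λ)  ⇒  λ = 3/8
Then r = λ/(1−λ) = (3/8)/(5/8) = 3/5. Check: with r = 3/5, E = (3/8, 0) and [GFU]:[MCE] = -67/27 as required.

r = 3/5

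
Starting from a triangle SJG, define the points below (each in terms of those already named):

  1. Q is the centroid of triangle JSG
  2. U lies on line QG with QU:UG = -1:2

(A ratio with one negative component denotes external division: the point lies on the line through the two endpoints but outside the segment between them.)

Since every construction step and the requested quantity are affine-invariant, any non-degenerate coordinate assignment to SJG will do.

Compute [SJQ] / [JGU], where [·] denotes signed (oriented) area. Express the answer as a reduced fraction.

Set S = (0, 0), J = (1, 0), G = (0, 1); any affine frame gives the same invariant.
1. Q is the centroid of triangle JSG ⇒ Q = (1/3, 1/3)
2. U lies on line QG with QU:UG = -1:2 ⇒ U = (2/3, -1/3)
2·[SJQ] = 1/3, 2·[JGU] = 2/3
[SJQ]:[JGU] = 1/3:2/3 = 1/2

[SJQ]:[JGU] = 1/2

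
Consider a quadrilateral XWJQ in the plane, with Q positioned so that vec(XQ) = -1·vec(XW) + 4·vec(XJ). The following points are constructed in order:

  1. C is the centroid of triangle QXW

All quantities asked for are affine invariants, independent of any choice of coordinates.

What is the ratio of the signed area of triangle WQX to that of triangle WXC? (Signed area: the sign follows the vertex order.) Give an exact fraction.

[WQX]:[WXC] = -3

Choose coordinates X = (0, 0), W = (1, 0), J = (0, 1), Q = (-1, 4).
1. C is the centroid of triangle QXW ⇒ C = (0, 4/3)
2·[WQX] = 4, 2·[WXC] = -4/3
[WQX]:[WXC] = 4:-4/3 = -3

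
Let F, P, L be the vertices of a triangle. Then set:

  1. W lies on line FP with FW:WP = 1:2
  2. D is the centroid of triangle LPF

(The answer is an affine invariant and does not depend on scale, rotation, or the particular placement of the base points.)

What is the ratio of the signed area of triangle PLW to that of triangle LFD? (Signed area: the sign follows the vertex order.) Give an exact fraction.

Assign F = (0, 0), P = (1, 0), L = (0, 1) — the answer is frame-independent, so this choice is without loss of generality.
1. W lies on line FP with FW:WP = 1:2 ⇒ W = (1/3, 0)
2. D is the centroid of triangle LPF ⇒ D = (1/3, 1/3)
2·[PLW] = 2/3, 2·[LFD] = 1/3
[PLW]:[LFD] = 2/3:1/3 = 2

[PLW]:[LFD] = 2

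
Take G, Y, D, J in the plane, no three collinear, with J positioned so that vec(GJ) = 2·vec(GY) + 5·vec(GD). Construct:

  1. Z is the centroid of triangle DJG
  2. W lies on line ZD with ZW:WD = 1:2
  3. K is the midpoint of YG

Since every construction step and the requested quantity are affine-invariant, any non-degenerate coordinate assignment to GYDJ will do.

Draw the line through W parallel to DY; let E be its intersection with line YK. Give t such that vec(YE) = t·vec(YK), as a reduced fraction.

t = -20/9

Choose coordinates G = (0, 0), Y = (1, 0), D = (0, 1), J = (2, 5).
1. Z is the centroid of triangle DJG ⇒ Z = (2/3, 2)
2. W lies on line ZD with ZW:WD = 1:2 ⇒ W = (4/9, 5/3)
3. K is the midpoint of YG ⇒ K = (1/2, 0)
through W parallel to DY: direction (1, -1); meets YK at E = (19/9, 0)
E = Y + t·(K−Y) with t = -20/9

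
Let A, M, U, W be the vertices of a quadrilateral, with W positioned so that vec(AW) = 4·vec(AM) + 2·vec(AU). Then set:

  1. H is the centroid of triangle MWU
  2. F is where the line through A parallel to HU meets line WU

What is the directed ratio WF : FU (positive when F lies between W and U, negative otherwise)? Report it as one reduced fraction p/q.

WF:FU = -2

Set A = (0, 0), M = (1, 0), U = (0, 1), W = (4, 2); any affine frame gives the same invariant.
1. H is the centroid of triangle MWU ⇒ H = (5/3, 1)
2. F is where the line through A parallel to HU meets line WU ⇒ F = (-4, 0)
F = W + t·(U−W) with t = 2, so WF:FU = t:(1−t) = 2:-1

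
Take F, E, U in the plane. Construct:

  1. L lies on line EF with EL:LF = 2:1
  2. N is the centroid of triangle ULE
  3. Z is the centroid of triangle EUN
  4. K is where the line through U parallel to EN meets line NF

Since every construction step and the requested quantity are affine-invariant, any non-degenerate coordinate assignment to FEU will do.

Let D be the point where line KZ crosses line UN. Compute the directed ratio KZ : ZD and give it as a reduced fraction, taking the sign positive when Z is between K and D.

Work in coordinates with F = (0, 0), E = (1, 0), U = (0, 1).
1. L lies on line EF with EL:LF = 2:1 ⇒ L = (1/3, 0)
2. N is the centroid of triangle ULE ⇒ N = (4/9, 1/3)
3. Z is the centroid of triangle EUN ⇒ Z = (13/27, 4/9)
4. K is where the line through U parallel to EN meets line NF ⇒ K = (20/27, 5/9)
line KZ meets UN at D = (32/81, 11/27)
Z = K + t·(D−K) with t = 3/4, so KZ:ZD = 3/4:1/4

KZ:ZD = 3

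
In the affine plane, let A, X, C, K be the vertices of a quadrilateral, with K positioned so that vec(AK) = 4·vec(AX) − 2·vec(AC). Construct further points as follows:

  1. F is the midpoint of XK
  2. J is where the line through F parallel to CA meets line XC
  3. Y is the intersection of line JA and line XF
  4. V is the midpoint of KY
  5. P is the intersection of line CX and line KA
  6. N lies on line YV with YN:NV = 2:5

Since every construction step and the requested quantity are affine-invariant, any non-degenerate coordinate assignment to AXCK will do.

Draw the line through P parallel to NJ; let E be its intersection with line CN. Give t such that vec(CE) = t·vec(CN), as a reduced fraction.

Work in coordinates with A = (0, 0), X = (1, 0), C = (0, 1), K = (4, -2).
1. F is the midpoint of XK ⇒ F = (5/2, -1)
2. J is where the line through F parallel to CA meets line XC ⇒ J = (5/2, -3/2)
3. Y is the intersection of line JA and line XF ⇒ Y = (10, -6)
4. V is the midpoint of KY ⇒ V = (7, -4)
5. P is the intersection of line CX and line KA ⇒ P = (2, -1)
6. N lies on line YV with YN:NV = 2:5 ⇒ N = (64/7, -38/7)
through P parallel to NJ: direction (-93/14, 55/14); meets CN at E = (256/35, -29/7)
E = C + t·(N−C) with t = 4/5

t = 4/5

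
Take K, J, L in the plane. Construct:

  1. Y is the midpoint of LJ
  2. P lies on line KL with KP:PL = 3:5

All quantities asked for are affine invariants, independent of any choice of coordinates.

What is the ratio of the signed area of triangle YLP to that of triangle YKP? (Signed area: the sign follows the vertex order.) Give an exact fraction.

[YLP]:[YKP] = -5/3

Work in coordinates with K = (0, 0), J = (1, 0), L = (0, 1).
1. Y is the midpoint of LJ ⇒ Y = (1/2, 1/2)
2. P lies on line KL with KP:PL = 3:5 ⇒ P = (0, 3/8)
2·[YLP] = 5/16, 2·[YKP] = -3/16
[YLP]:[YKP] = 5/16:-3/16 = -5/3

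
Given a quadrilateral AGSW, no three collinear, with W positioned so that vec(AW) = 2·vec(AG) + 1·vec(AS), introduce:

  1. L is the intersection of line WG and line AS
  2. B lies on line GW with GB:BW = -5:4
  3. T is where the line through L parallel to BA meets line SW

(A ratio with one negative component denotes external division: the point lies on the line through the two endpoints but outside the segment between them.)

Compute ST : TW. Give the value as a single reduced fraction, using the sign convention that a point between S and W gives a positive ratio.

ST:TW = -6

Work in coordinates with A = (0, 0), G = (1, 0), S = (0, 1), W = (2, 1).
1. L is the intersection of line WG and line AS ⇒ L = (0, -1)
2. B lies on line GW with GB:BW = -5:4 ⇒ B = (6, 5)
3. T is where the line through L parallel to BA meets line SW ⇒ T = (12/5, 1)
T = S + t·(W−S) with t = 6/5, so ST:TW = t:(1−t) = 6/5:-1/5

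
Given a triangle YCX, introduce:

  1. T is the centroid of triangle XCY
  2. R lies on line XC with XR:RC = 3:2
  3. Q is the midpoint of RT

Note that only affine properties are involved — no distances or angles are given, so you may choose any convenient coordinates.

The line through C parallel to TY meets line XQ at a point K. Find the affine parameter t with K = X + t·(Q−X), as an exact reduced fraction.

t = 20/11

Assign Y = (0, 0), C = (1, 0), X = (0, 1) — the answer is frame-independent, so this choice is without loss of generality.
1. T is the centroid of triangle XCY ⇒ T = (1/3, 1/3)
2. R lies on line XC with XR:RC = 3:2 ⇒ R = (3/5, 2/5)
3. Q is the midpoint of RT ⇒ Q = (7/15, 11/30)
through C parallel to TY: direction (-1/3, -1/3); meets XQ at K = (28/33, -5/33)
K = X + t·(Q−X) with t = 20/11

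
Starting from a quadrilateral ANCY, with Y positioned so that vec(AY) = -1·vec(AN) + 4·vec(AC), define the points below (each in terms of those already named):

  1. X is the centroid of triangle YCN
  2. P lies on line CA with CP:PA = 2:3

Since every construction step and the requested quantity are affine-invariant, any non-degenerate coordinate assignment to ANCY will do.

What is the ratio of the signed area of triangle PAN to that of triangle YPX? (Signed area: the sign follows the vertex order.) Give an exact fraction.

[PAN]:[YPX] = 9/16

Work in coordinates with A = (0, 0), N = (1, 0), C = (0, 1), Y = (-1, 4).
1. X is the centroid of triangle YCN ⇒ X = (0, 5/3)
2. P lies on line CA with CP:PA = 2:3 ⇒ P = (0, 3/5)
2·[PAN] = 3/5, 2·[YPX] = 16/15
[PAN]:[YPX] = 3/5:16/15 = 9/16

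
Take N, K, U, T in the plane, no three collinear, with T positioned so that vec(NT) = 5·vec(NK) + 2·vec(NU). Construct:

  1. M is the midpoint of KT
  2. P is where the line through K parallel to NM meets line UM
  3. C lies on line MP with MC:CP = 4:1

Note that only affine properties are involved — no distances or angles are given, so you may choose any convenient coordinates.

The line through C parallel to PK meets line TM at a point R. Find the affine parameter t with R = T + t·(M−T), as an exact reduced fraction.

t = 9/5

Assign N = (0, 0), K = (1, 0), U = (0, 1), T = (5, 2) — the answer is frame-independent, so this choice is without loss of generality.
1. M is the midpoint of KT ⇒ M = (3, 1)
2. P is where the line through K parallel to NM meets line UM ⇒ P = (4, 1)
3. C lies on line MP with MC:CP = 4:1 ⇒ C = (19/5, 1)
through C parallel to PK: direction (-3, -1); meets TM at R = (7/5, 1/5)
R = T + t·(M−T) with t = 9/5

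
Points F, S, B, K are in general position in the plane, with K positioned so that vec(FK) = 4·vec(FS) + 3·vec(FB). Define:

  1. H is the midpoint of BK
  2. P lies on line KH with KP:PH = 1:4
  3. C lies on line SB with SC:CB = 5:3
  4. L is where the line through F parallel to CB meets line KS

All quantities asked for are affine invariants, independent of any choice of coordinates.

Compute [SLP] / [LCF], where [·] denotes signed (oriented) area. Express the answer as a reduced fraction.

[SLP]:[LCF] = -1/5

Assign F = (0, 0), S = (1, 0), B = (0, 1), K = (4, 3) — the answer is frame-independent, so this choice is without loss of generality.
1. H is the midpoint of BK ⇒ H = (2, 2)
2. P lies on line KH with KP:PH = 1:4 ⇒ P = (18/5, 14/5)
3. C lies on line SB with SC:CB = 5:3 ⇒ C = (3/8, 5/8)
4. L is where the line through F parallel to CB meets line KS ⇒ L = (1/2, -1/2)
2·[SLP] = -1/10, 2·[LCF] = 1/2
[SLP]:[LCF] = -1/10:1/2 = -1/5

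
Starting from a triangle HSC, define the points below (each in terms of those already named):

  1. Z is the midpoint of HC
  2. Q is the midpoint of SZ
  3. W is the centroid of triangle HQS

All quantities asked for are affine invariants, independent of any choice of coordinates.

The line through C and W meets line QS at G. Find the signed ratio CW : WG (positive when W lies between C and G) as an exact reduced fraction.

Assign H = (0, 0), S = (1, 0), C = (0, 1) — the answer is frame-independent, so this choice is without loss of generality.
1. Z is the midpoint of HC ⇒ Z = (0, 1/2)
2. Q is the midpoint of SZ ⇒ Q = (1/2, 1/4)
3. W is the centroid of triangle HQS ⇒ W = (1/2, 1/12)
line CW meets QS at G = (3/8, 5/16)
W = C + t·(G−C) with t = 4/3, so CW:WG = 4/3:-1/3

CW:WG = -4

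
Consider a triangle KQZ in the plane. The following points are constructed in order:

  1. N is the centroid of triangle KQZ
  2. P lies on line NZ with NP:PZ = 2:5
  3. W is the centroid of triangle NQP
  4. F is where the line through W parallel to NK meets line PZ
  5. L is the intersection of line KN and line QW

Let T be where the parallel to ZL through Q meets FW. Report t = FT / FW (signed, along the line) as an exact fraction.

Choose coordinates K = (0, 0), Q = (1, 0), Z = (0, 1).
1. N is the centroid of triangle KQZ ⇒ N = (1/3, 1/3)
2. P lies on line NZ with NP:PZ = 2:5 ⇒ P = (5/21, 11/21)
3. W is the centroid of triangle NQP ⇒ W = (11/21, 2/7)
4. F is where the line through W parallel to NK meets line PZ ⇒ F = (26/63, 11/63)
5. L is the intersection of line KN and line QW ⇒ L = (3/8, 3/8)
through Q parallel to ZL: direction (3/8, -5/8); meets FW at T = (5/7, 10/21)
T = F + t·(W−F) with t = 19/7

t = 19/7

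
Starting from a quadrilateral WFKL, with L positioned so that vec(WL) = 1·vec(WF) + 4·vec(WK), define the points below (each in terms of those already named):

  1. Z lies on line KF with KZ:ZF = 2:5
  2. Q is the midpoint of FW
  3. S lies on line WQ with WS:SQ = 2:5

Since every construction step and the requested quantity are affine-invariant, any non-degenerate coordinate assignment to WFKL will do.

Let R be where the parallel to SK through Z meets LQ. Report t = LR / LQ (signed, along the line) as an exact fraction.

t = 116/105

Work in coordinates with W = (0, 0), F = (1, 0), K = (0, 1), L = (1, 4).
1. Z lies on line KF with KZ:ZF = 2:5 ⇒ Z = (2/7, 5/7)
2. Q is the midpoint of FW ⇒ Q = (1/2, 0)
3. S lies on line WQ with WS:SQ = 2:5 ⇒ S = (1/7, 0)
through Z parallel to SK: direction (-1/7, 1); meets LQ at R = (47/105, -44/105)
R = L + t·(Q−L) with t = 116/105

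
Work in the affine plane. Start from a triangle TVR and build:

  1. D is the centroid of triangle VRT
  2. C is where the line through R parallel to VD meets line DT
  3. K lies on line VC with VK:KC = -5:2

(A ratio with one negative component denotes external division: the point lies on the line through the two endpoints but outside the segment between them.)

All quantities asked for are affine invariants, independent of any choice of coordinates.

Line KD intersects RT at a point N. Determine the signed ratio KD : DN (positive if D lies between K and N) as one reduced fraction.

KD:DN = 1/3

Assign T = (0, 0), V = (1, 0), R = (0, 1) — the answer is frame-independent, so this choice is without loss of generality.
1. D is the centroid of triangle VRT ⇒ D = (1/3, 1/3)
2. C is where the line through R parallel to VD meets line DT ⇒ C = (2/3, 2/3)
3. K lies on line VC with VK:KC = -5:2 ⇒ K = (4/9, 10/9)
line KD meets RT at N = (0, -2)
D = K + t·(N−K) with t = 1/4, so KD:DN = 1/4:3/4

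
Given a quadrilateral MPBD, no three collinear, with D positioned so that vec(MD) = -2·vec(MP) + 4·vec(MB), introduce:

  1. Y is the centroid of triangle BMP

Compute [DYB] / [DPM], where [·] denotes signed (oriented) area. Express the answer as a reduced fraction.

[DYB]:[DPM] = -1/12

Choose coordinates M = (0, 0), P = (1, 0), B = (0, 1), D = (-2, 4).
1. Y is the centroid of triangle BMP ⇒ Y = (1/3, 1/3)
2·[DYB] = 1/3, 2·[DPM] = -4
[DYB]:[DPM] = 1/3:-4 = -1/12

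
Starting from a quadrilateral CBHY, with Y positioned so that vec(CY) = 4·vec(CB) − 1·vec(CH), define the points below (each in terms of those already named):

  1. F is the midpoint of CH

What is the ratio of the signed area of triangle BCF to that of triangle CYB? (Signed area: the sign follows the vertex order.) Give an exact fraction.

[BCF]:[CYB] = -1/2

Choose coordinates C = (0, 0), B = (1, 0), H = (0, 1), Y = (4, -1).
1. F is the midpoint of CH ⇒ F = (0, 1/2)
2·[BCF] = -1/2, 2·[CYB] = 1
[BCF]:[CYB] = -1/2:1 = -1/2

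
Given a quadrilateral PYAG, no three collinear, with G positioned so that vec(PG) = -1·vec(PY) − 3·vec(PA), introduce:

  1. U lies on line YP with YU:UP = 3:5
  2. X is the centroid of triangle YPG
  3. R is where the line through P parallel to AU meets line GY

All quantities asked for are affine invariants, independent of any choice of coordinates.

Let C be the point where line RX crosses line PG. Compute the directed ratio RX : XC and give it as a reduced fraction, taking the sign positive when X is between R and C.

Work in coordinates with P = (0, 0), Y = (1, 0), A = (0, 1), G = (-1, -3).
1. U lies on line YP with YU:UP = 3:5 ⇒ U = (5/8, 0)
2. X is the centroid of triangle YPG ⇒ X = (0, -1)
3. R is where the line through P parallel to AU meets line GY ⇒ R = (15/31, -24/31)
line RX meets PG at C = (-15/38, -45/38)
X = R + t·(C−R) with t = 38/69, so RX:XC = 38/69:31/69

RX:XC = 38/31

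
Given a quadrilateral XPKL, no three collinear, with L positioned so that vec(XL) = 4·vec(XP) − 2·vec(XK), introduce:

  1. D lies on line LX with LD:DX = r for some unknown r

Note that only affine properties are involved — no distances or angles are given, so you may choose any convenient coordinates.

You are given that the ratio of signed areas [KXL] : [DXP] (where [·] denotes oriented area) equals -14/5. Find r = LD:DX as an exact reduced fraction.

Choose coordinates X = (0, 0), P = (1, 0), K = (0, 1), L = (4, -2).
1. With LD:DX = r, write λ = r/(r+1) so D = L + λ·(X−L); D is affine-linear in λ
Every point depending on D is an affine combination of D and λ-independent points, so each such coordinate is linear in λ; the λ² term in each signed area is a multiple of (X−L)×(X−L) = 0, so 2·[KXL] and 2·[DXP] are each linear in λ. Evaluating at λ=0 and λ=1:
  2·[KXL] = 4,   2·[DXP] = 2·λ − 2
So [KXL]:[DXP] = (4) / (2·λ − 2). Setting this equal to -14/5:
  4 = -14/5·(2·λ − 2)  ⇒  λ = 2/7
Then r = λ/(1−λ) = (2/7)/(5/7) = 2/5. Check: with r = 2/5, D = (20/7, -10/7) and [KXL]:[DXP] = -14/5 as required.

r = 2/5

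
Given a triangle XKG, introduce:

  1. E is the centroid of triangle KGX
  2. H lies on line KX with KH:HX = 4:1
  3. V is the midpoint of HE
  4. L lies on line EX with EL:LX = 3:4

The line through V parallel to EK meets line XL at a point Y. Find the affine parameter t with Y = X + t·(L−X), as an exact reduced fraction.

t = 21/20

Choose coordinates X = (0, 0), K = (1, 0), G = (0, 1).
1. E is the centroid of triangle KGX ⇒ E = (1/3, 1/3)
2. H lies on line KX with KH:HX = 4:1 ⇒ H = (1/5, 0)
3. V is the midpoint of HE ⇒ V = (4/15, 1/6)
4. L lies on line EX with EL:LX = 3:4 ⇒ L = (4/21, 4/21)
through V parallel to EK: direction (2/3, -1/3); meets XL at Y = (1/5, 1/5)
Y = X + t·(L−X) with t = 21/20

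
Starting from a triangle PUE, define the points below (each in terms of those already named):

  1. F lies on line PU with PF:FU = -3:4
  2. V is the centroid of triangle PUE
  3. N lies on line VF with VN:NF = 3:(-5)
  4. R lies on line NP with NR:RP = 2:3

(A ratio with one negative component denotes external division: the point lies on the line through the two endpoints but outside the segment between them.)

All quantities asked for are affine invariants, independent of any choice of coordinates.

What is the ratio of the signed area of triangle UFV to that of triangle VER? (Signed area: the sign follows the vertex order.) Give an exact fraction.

Set P = (0, 0), U = (1, 0), E = (0, 1); any affine frame gives the same invariant.
1. F lies on line PU with PF:FU = -3:4 ⇒ F = (-3, 0)
2. V is the centroid of triangle PUE ⇒ V = (1/3, 1/3)
3. N lies on line VF with VN:NF = 3:(-5) ⇒ N = (16/3, 5/6)
4. R lies on line NP with NR:RP = 2:3 ⇒ R = (16/5, 1/2)
2·[UFV] = -4/3, 2·[VER] = -59/30
[UFV]:[VER] = -4/3:-59/30 = 40/59

[UFV]:[VER] = 40/59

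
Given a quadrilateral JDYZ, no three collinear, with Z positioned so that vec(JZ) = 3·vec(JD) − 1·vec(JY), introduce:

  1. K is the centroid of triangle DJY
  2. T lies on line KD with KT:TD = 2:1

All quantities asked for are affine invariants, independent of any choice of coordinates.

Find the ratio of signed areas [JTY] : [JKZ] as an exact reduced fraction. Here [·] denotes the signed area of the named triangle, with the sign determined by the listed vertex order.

Choose coordinates J = (0, 0), D = (1, 0), Y = (0, 1), Z = (3, -1).
1. K is the centroid of triangle DJY ⇒ K = (1/3, 1/3)
2. T lies on line KD with KT:TD = 2:1 ⇒ T = (7/9, 1/9)
2·[JTY] = 7/9, 2·[JKZ] = -4/3
[JTY]:[JKZ] = 7/9:-4/3 = -7/12

[JTY]:[JKZ] = -7/12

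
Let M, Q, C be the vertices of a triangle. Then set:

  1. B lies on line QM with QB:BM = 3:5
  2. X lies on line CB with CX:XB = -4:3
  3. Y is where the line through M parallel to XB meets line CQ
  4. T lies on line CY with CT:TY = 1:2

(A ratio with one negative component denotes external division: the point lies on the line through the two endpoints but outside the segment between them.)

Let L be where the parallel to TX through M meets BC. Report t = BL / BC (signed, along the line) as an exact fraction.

t = -41/3

Set M = (0, 0), Q = (1, 0), C = (0, 1); any affine frame gives the same invariant.
1. B lies on line QM with QB:BM = 3:5 ⇒ B = (5/8, 0)
2. X lies on line CB with CX:XB = -4:3 ⇒ X = (5/2, -3)
3. Y is where the line through M parallel to XB meets line CQ ⇒ Y = (-5/3, 8/3)
4. T lies on line CY with CT:TY = 1:2 ⇒ T = (-5/9, 14/9)
through M parallel to TX: direction (55/18, -41/9); meets BC at L = (55/6, -41/3)
L = B + t·(C−B) with t = -41/3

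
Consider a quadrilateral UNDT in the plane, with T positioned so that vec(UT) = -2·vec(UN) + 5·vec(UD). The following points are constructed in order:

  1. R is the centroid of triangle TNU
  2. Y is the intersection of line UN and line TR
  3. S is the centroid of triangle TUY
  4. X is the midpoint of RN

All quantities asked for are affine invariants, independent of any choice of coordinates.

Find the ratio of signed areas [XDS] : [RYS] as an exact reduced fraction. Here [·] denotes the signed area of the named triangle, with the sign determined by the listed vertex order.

[XDS]:[RYS] = 1/2

Set U = (0, 0), N = (1, 0), D = (0, 1), T = (-2, 5); any affine frame gives the same invariant.
1. R is the centroid of triangle TNU ⇒ R = (-1/3, 5/3)
2. Y is the intersection of line UN and line TR ⇒ Y = (1/2, 0)
3. S is the centroid of triangle TUY ⇒ S = (-1/2, 5/3)
4. X is the midpoint of RN ⇒ X = (1/3, 5/6)
2·[XDS] = -5/36, 2·[RYS] = -5/18
[XDS]:[RYS] = -5/36:-5/18 = 1/2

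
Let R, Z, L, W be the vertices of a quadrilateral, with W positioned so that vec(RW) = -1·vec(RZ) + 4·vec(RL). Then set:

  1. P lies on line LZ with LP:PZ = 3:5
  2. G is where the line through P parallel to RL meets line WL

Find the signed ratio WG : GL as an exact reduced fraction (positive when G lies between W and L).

WG:GL = -11/3

Set R = (0, 0), Z = (1, 0), L = (0, 1), W = (-1, 4); any affine frame gives the same invariant.
1. P lies on line LZ with LP:PZ = 3:5 ⇒ P = (3/8, 5/8)
2. G is where the line through P parallel to RL meets line WL ⇒ G = (3/8, -1/8)
G = W + t·(L−W) with t = 11/8, so WG:GL = t:(1−t) = 11/8:-3/8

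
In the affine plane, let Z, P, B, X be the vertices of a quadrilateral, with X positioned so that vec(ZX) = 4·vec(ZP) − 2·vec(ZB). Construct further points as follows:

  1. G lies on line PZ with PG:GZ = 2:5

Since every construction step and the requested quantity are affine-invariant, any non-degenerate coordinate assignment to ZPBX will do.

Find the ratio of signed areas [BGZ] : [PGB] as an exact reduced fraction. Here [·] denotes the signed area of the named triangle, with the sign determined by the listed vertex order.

[BGZ]:[PGB] = 5/2

Set Z = (0, 0), P = (1, 0), B = (0, 1), X = (4, -2); any affine frame gives the same invariant.
1. G lies on line PZ with PG:GZ = 2:5 ⇒ G = (5/7, 0)
2·[BGZ] = -5/7, 2·[PGB] = -2/7
[BGZ]:[PGB] = -5/7:-2/7 = 5/2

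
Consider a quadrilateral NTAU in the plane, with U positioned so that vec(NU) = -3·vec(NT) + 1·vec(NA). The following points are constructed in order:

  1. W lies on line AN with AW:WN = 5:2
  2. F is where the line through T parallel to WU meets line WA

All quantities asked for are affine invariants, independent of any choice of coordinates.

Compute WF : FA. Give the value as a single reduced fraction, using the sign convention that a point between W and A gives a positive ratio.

WF:FA = -1/16

Set N = (0, 0), T = (1, 0), A = (0, 1), U = (-3, 1); any affine frame gives the same invariant.
1. W lies on line AN with AW:WN = 5:2 ⇒ W = (0, 2/7)
2. F is where the line through T parallel to WU meets line WA ⇒ F = (0, 5/21)
F = W + t·(A−W) with t = -1/15, so WF:FA = t:(1−t) = -1/15:16/15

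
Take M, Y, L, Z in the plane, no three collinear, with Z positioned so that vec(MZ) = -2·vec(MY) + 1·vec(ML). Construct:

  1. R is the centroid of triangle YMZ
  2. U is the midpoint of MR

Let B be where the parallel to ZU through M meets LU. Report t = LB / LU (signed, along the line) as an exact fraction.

t = 11/10

Work in coordinates with M = (0, 0), Y = (1, 0), L = (0, 1), Z = (-2, 1).
1. R is the centroid of triangle YMZ ⇒ R = (-1/3, 1/3)
2. U is the midpoint of MR ⇒ U = (-1/6, 1/6)
through M parallel to ZU: direction (11/6, -5/6); meets LU at B = (-11/60, 1/12)
B = L + t·(U−L) with t = 11/10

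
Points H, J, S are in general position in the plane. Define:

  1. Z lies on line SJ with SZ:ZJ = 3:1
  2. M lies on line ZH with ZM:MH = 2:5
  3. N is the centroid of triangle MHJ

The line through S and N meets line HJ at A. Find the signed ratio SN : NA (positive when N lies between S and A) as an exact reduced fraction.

SN:NA = 79/5

Set H = (0, 0), J = (1, 0), S = (0, 1); any affine frame gives the same invariant.
1. Z lies on line SJ with SZ:ZJ = 3:1 ⇒ Z = (3/4, 1/4)
2. M lies on line ZH with ZM:MH = 2:5 ⇒ M = (15/28, 5/28)
3. N is the centroid of triangle MHJ ⇒ N = (43/84, 5/84)
line SN meets HJ at A = (43/79, 0)
N = S + t·(A−S) with t = 79/84, so SN:NA = 79/84:5/84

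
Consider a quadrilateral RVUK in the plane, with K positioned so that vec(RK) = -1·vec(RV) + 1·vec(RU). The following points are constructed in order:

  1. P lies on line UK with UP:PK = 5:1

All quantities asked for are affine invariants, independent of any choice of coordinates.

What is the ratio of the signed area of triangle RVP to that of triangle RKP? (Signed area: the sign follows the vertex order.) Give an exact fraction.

Set R = (0, 0), V = (1, 0), U = (0, 1), K = (-1, 1); any affine frame gives the same invariant.
1. P lies on line UK with UP:PK = 5:1 ⇒ P = (-5/6, 1)
2·[RVP] = 1, 2·[RKP] = -1/6
[RVP]:[RKP] = 1:-1/6 = -6

[RVP]:[RKP] = -6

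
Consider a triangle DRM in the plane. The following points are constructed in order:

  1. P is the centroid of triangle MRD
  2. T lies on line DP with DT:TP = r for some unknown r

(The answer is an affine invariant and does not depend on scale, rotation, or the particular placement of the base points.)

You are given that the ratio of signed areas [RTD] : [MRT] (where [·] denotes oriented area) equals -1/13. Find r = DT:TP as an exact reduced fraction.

r = 1/4

Assign D = (0, 0), R = (1, 0), M = (0, 1) — the answer is frame-independent, so this choice is without loss of generality.
1. P is the centroid of triangle MRD ⇒ P = (1/3, 1/3)
2. With DT:TP = r, write λ = r/(r+1) so T = D + λ·(P−D); T is affine-linear in λ
Every point depending on T is an affine combination of T and λ-independent points, so each such coordinate is linear in λ; the λ² term in each signed area is a multiple of (P−D)×(P−D) = 0, so 2·[RTD] and 2·[MRT] are each linear in λ. Evaluating at λ=0 and λ=1:
  2·[RTD] = 1/3·λ,   2·[MRT] = 2/3·λ − 1
So [RTD]:[MRT] = (1/3·λ) / (2/3·λ − 1). Setting this equal to -1/13:
  1/3·λ = -1/13·(2/3·λ − 1)  ⇒  λ = 1/5
Then r = λ/(1−λ) = (1/5)/(4/5) = 1/4. Check: with r = 1/4, T = (1/15, 1/15) and [RTD]:[MRT] = -1/13 as required.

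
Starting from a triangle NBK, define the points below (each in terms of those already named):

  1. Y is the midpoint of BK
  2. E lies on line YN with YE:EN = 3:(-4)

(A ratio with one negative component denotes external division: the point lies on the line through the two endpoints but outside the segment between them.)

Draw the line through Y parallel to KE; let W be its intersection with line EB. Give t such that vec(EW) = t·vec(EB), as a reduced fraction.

Choose coordinates N = (0, 0), B = (1, 0), K = (0, 1).
1. Y is the midpoint of BK ⇒ Y = (1/2, 1/2)
2. E lies on line YN with YE:EN = 3:(-4) ⇒ E = (2, 2)
through Y parallel to KE: direction (2, 1); meets EB at W = (3/2, 1)
W = E + t·(B−E) with t = 1/2

t = 1/2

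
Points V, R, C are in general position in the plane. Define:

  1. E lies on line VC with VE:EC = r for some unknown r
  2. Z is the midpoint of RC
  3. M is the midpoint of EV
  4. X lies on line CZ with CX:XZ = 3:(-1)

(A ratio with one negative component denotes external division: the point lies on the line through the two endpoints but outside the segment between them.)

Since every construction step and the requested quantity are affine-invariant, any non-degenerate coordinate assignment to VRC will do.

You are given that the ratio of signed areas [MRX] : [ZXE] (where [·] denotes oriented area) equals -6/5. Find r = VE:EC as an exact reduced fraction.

Work in coordinates with V = (0, 0), R = (1, 0), C = (0, 1).
1. With VE:EC = r, write λ = r/(r+1) so E = V + λ·(C−V); E is affine-linear in λ
2. Z is the midpoint of RC ⇒ Z = (1/2, 1/2)
3. M is the midpoint of EV ⇒ M is an affine combination of earlier points and hence also affine-linear in λ
4. X lies on line CZ with CX:XZ = 3:(-1) ⇒ X = (3/4, 1/4)
Every point depending on E is an affine combination of E and λ-independent points, so each such coordinate is linear in λ; the λ² term in each signed area is a multiple of (C−V)×(C−V) = 0, so 2·[MRX] and 2·[ZXE] are each linear in λ. Evaluating at λ=0 and λ=1:
  2·[MRX] = -1/8·λ + 1/4,   2·[ZXE] = 1/4·λ − 1/4
So [MRX]:[ZXE] = (-1/8·λ + 1/4) / (1/4·λ − 1/4). Setting this equal to -6/5:
  -1/8·λ + 1/4 = -6/5·(1/4·λ − 1/4)  ⇒  λ = 2/7
Then r = λ/(1−λ) = (2/7)/(5/7) = 2/5. Check: with r = 2/5, E = (0, 2/7) and [MRX]:[ZXE] = -6/5 as required.

r = 2/5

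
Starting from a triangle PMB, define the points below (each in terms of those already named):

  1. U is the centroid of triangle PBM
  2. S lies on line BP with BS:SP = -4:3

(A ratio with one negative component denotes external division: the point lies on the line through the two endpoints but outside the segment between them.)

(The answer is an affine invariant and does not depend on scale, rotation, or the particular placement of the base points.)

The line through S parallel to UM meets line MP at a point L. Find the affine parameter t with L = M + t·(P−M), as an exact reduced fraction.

Set P = (0, 0), M = (1, 0), B = (0, 1); any affine frame gives the same invariant.
1. U is the centroid of triangle PBM ⇒ U = (1/3, 1/3)
2. S lies on line BP with BS:SP = -4:3 ⇒ S = (0, -3)
through S parallel to UM: direction (2/3, -1/3); meets MP at L = (-6, 0)
L = M + t·(P−M) with t = 7

t = 7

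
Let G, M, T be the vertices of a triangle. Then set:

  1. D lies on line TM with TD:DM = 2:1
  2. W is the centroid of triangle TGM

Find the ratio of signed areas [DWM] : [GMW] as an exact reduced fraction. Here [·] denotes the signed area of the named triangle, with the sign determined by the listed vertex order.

[DWM]:[GMW] = 1/3

Assign G = (0, 0), M = (1, 0), T = (0, 1) — the answer is frame-independent, so this choice is without loss of generality.
1. D lies on line TM with TD:DM = 2:1 ⇒ D = (2/3, 1/3)
2. W is the centroid of triangle TGM ⇒ W = (1/3, 1/3)
2·[DWM] = 1/9, 2·[GMW] = 1/3
[DWM]:[GMW] = 1/9:1/3 = 1/3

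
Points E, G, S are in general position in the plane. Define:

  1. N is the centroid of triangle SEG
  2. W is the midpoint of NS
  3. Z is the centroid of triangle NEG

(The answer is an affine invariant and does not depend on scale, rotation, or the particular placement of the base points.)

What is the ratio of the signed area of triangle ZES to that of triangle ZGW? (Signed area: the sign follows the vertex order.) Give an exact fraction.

Choose coordinates E = (0, 0), G = (1, 0), S = (0, 1).
1. N is the centroid of triangle SEG ⇒ N = (1/3, 1/3)
2. W is the midpoint of NS ⇒ W = (1/6, 2/3)
3. Z is the centroid of triangle NEG ⇒ Z = (4/9, 1/9)
2·[ZES] = -4/9, 2·[ZGW] = 5/18
[ZES]:[ZGW] = -4/9:5/18 = -8/5

[ZES]:[ZGW] = -8/5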